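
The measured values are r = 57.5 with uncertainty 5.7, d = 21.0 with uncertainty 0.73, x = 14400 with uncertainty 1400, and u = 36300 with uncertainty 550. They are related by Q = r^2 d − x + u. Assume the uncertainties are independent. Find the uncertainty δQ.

14100

Let p = r^2·d = 69400. δp/p = √((2·δr/r)² + (1·δd/d)²) = √(0.0393 + 0.00121) = 0.201, so δp = 14000.
Q = p − x + u: δQ = √(δp² + δx² + δu²) = √(1.95e+08 + 1.96e+06 + 3.02e+05) = 14100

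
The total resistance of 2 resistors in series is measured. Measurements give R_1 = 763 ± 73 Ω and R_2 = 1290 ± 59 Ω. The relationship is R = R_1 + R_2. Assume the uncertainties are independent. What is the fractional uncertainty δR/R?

0.0457

R is a linear combination, so absolute uncertainties add in quadrature:
  (δR_1)² = 5330;  (δR_2)² = 3480
δR = √(8810) = 93.9 Ω
R = 2050 Ω, so δR/R = 93.9/2050 = 0.0457.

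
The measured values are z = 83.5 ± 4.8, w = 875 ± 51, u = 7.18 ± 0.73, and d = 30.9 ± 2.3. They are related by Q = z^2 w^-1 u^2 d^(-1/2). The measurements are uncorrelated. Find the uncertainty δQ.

Since Q is a product/quotient, work with relative uncertainties:
  (2·δz/z)² = (2×0.0575)² = 0.0132;  (-1·δw/w)² = (-1×0.0583)² = 0.00340;  (2·δu/u)² = (2×0.102)² = 0.0413;  (−½·δd/d)² = (-0.5×0.0744)² = 0.00139
δQ/Q = √(0.0593) = 0.244
Q = 73.9, so δQ = 0.244 × 73.9 = 18.0.

18.0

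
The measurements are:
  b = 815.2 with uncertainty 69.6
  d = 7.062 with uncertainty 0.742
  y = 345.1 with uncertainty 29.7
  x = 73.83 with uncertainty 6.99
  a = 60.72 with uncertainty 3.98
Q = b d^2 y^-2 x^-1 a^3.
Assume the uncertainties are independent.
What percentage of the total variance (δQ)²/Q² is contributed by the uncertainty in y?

(δQ/Q)² = (1·δb/b)² + (2·δd/d)² + (-2·δy/y)² + (-1·δx/x)² + (3·δa/a)²
  b term: (1×0.0854)² = 0.00729
  d term: (2×0.105)² = 0.0442
  y term: (-2×0.0861)² = 0.0296
  x term: (-1×0.0947)² = 0.00896
  a term: (3×0.0655)² = 0.0387
Total = 0.129. Share from y = 0.0296/0.129 = 0.230.

23.0%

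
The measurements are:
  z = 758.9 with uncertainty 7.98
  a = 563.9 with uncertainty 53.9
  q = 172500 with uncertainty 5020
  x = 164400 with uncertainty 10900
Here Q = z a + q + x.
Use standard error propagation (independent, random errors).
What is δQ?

Let p = z·a = 427900. δp/p = √((1·δz/z)² + (1·δa/a)²) = √(0.000111 + 0.00914) = 0.0962, so δp = 41200.
Q = p + q + x: δQ = √(δp² + δq² + δx²) = √(1.69e+09 + 2.52e+07 + 1.19e+08) = 42900

42900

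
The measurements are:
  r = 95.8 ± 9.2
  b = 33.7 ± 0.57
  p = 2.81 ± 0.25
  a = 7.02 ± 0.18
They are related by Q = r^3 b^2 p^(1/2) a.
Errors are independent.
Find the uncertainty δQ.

Since Q is a product/quotient, work with relative uncertainties:
  (3·δr/r)² = (3×0.0960)² = 0.0830;  (2·δb/b)² = (2×0.0169)² = 0.00114;  (½·δp/p)² = (0.5×0.0890)² = 0.00198;  (1·δa/a)² = (1×0.0256)² = 0.000657
δQ/Q = √(0.0868) = 0.295
Q = 1.18e+10, so δQ = 0.295 × 1.18e+10 = 3.46e+09.

3.46e+09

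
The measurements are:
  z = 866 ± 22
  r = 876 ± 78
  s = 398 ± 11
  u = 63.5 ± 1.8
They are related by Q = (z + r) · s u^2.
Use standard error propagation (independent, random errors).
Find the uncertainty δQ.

Let w = z + r = 1740. δw = √(δz² + δr²) = √(484 + 6080) = 81.0, so δw/w = 0.0465.
Q is then a monomial in w, s, u:
δQ/Q = √((δw/w)² + (1·δs/s)² + (2·δu/u)²) = √(0.00216 + 0.000764 + 0.00321) = 0.0784
Q = 2.8e+09, so δQ = 0.0784 × 2.8e+09 = 2.19e+08.

2.19e+08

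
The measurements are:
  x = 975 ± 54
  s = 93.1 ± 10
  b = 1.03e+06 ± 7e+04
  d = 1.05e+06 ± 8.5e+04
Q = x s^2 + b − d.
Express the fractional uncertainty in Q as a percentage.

Let p = x·s^2 = 8.45e+06. δp/p = √((1·δx/x)² + (2·δs/s)²) = √(0.00307 + 0.0461) = 0.222, so δp = 1.87e+06.
Q = p + b − d: δQ = √(δp² + δb² + δd²) = √(3.51e+12 + 4.9e+09 + 7.22e+09) = 1.88e+06
Q = 8.43e+06, so δQ/Q = 1.88e+06/8.43e+06 = 0.223.

22.3%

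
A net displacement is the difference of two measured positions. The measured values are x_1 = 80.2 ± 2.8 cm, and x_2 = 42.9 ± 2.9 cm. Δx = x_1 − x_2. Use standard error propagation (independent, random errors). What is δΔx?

4.03 cm

Absolute uncertainties add in quadrature for a linear combination:
  (δx_1)² = 7.84;  (δx_2)² = 8.41
δΔx = √(16.2) = 4.03 cm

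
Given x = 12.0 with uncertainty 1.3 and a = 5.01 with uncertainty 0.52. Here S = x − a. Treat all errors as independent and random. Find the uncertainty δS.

Sums and differences: (δS)² = Σ (cᵢ δxᵢ)².
  (δx)² = 1.69;  (δa)² = 0.270
δS = √(1.96) = 1.40

1.40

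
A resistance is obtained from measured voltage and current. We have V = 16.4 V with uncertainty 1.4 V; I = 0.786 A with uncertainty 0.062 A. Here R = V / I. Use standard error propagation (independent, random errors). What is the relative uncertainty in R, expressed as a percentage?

11.6%

Each factor contributes (exponent × relative error)² to (δR/R)²:
  (1·δV/V)² = (1×0.0854)² = 0.00729;  (-1·δI/I)² = (-1×0.0789)² = 0.00622
δR/R = √(0.0135) = 0.116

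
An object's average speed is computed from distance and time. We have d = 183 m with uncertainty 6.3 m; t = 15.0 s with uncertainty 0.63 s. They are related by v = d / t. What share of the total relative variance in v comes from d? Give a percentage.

40.2%

(δv/v)² = (1·δd/d)² + (-1·δt/t)²
  d term: (1×0.0344)² = 0.00119
  t term: (-1×0.0420)² = 0.00176
Total = 0.00295. Share from d = 0.00119/0.00295 = 0.402.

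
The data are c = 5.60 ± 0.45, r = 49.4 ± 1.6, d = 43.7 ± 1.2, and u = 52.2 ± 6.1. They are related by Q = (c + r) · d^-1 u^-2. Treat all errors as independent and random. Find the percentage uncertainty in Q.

23.7%

Let w = c + r = 55.0. δw = √(δc² + δr²) = √(0.203 + 2.56) = 1.66, so δw/w = 0.0302.
Q is then a monomial in w, d, u:
δQ/Q = √((δw/w)² + (-1·δd/d)² + (-2·δu/u)²) = √(0.000913 + 0.000754 + 0.0546) = 0.237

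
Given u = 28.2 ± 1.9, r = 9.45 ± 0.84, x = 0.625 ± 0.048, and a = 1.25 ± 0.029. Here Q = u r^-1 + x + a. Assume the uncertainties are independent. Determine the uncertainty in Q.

Let p = u·r^-1 = 2.98. δp/p = √((1·δu/u)² + (-1·δr/r)²) = √(0.00454 + 0.00790) = 0.112, so δp = 0.333.
Q = p + x + a: δQ = √(δp² + δx² + δa²) = √(0.111 + 0.00230 + 0.000841) = 0.338

0.338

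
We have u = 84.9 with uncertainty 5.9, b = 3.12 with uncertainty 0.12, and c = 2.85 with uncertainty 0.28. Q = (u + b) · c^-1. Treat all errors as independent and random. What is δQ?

3.67

Let w = u + b = 88.0. δw = √(δu² + δb²) = √(34.8 + 0.0144) = 5.90, so δw/w = 0.0670.
Q is then a monomial in w, c:
δQ/Q = √((δw/w)² + (-1·δc/c)²) = √(0.00449 + 0.00965) = 0.119
Q = 30.9, so δQ = 0.119 × 30.9 = 3.67.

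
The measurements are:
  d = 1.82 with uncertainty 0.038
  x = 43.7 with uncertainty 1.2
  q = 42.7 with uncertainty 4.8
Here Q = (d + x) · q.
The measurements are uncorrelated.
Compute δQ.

224

Let u = d + x = 45.5. δu = √(δd² + δx²) = √(0.00144 + 1.44) = 1.20, so δu/u = 0.0264.
Q is then a monomial in u, q:
δQ/Q = √((δu/u)² + (1·δq/q)²) = √(0.000696 + 0.0126) = 0.115
Q = 1940, so δQ = 0.115 × 1940 = 224.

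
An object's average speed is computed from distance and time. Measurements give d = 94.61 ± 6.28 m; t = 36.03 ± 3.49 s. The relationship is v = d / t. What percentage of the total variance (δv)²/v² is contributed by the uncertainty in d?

(δv/v)² = (1·δd/d)² + (-1·δt/t)²
  d term: (1×0.0664)² = 0.00441
  t term: (-1×0.0969)² = 0.00938
Total = 0.0138. Share from d = 0.00441/0.0138 = 0.320.

32.0%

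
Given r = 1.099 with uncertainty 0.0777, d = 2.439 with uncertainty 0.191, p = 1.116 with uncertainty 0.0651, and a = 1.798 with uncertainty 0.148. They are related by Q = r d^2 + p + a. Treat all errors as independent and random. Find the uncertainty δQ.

Let w = r·d^2 = 6.538. δw/w = √((1·δr/r)² + (2·δd/d)²) = √(0.00500 + 0.0245) = 0.172, so δw = 1.12.
Q = w + p + a: δQ = √(δw² + δp² + δa²) = √(1.26 + 0.00424 + 0.0219) = 1.14

1.14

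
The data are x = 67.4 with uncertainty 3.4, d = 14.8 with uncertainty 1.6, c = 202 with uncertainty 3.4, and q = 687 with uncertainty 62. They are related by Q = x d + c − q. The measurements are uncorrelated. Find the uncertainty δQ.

Let p = x·d = 998. δp/p = √((1·δx/x)² + (1·δd/d)²) = √(0.00254 + 0.0117) = 0.119, so δp = 119.
Q = p + c − q: δQ = √(δp² + δc² + δq²) = √(14200 + 11.6 + 3840) = 134

134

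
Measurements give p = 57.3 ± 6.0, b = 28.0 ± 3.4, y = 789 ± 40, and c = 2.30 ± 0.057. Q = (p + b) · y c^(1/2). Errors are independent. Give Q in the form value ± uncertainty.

(1.02 ± 0.0982) × 10^5

Let u = p + b = 85.3. δu = √(δp² + δb²) = √(36.0 + 11.6) = 6.90, so δu/u = 0.0808.
Q is then a monomial in u, y, c:
δQ/Q = √((δu/u)² + (1·δy/y)² + (½·δc/c)²) = √(0.00654 + 0.00257 + 0.000154) = 0.0962
Q = 1.02e+05, so δQ = 0.0962 × 1.02e+05 = 9820.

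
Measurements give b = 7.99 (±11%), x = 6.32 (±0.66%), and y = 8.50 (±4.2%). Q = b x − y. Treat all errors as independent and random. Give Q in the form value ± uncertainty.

Let p = b·x = 50.5. δp/p = √((1·δb/b)² + (1·δx/x)²) = √(0.0121 + 4.36e-05) = 0.110, so δp = 5.56.
Q = p − y: δQ = √(δp² + δy²) = √(31.0 + 0.127) = 5.58
Q = 42.0.

42.0 ± 5.58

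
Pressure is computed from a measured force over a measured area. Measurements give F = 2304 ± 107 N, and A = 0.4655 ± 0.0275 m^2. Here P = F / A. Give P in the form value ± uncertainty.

P is a product of powers, so relative uncertainties combine in quadrature:
  (1·δF/F)² = (1×0.0464)² = 0.00216;  (-1·δA/A)² = (-1×0.0591)² = 0.00349
δP/P = √(0.00565) = 0.0751
P = 4950 Pa, so δP = 0.0751 × 4950 = 372 Pa.

4950 ± 372 Pa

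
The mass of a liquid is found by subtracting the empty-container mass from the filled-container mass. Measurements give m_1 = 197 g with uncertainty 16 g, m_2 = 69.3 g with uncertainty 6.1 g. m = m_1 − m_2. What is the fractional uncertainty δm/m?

Absolute uncertainties add in quadrature for a linear combination:
  (δm_1)² = 256;  (δm_2)² = 37.2
δm = √(293) = 17.1 g
m = 128 g, so δm/m = 17.1/128 = 0.134.

0.134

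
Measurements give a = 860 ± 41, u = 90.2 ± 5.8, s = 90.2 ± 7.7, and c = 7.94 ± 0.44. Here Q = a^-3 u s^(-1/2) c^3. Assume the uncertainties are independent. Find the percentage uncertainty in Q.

23.2%

For a monomial Q ∝ a^-3, u, s^(-1/2), c^3, fractional errors add in quadrature:
  (-3·δa/a)² = (-3×0.0477)² = 0.0205;  (1·δu/u)² = (1×0.0643)² = 0.00413;  (−½·δs/s)² = (-0.5×0.0854)² = 0.00182;  (3·δc/c)² = (3×0.0554)² = 0.0276
δQ/Q = √(0.0541) = 0.232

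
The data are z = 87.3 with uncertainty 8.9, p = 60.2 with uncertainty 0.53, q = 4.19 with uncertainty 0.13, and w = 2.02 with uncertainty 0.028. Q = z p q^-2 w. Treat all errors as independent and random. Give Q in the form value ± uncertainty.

605 ± 72.8

Each factor contributes (exponent × relative error)² to (δQ/Q)²:
  (1·δz/z)² = (1×0.102)² = 0.0104;  (1·δp/p)² = (1×0.00880)² = 7.75e-05;  (-2·δq/q)² = (-2×0.0310)² = 0.00385;  (1·δw/w)² = (1×0.0139)² = 0.000192
δQ/Q = √(0.0145) = 0.120
Q = 605, so δQ = 0.120 × 605 = 72.8.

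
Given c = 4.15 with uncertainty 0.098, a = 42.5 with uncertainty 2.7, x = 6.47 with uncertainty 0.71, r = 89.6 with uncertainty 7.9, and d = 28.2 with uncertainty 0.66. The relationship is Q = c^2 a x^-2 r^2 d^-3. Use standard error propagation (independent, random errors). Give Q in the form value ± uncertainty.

6.26 ± 1.88

Q is a product of powers, so relative uncertainties combine in quadrature:
  (2·δc/c)² = (2×0.0236)² = 0.00223;  (1·δa/a)² = (1×0.0635)² = 0.00404;  (-2·δx/x)² = (-2×0.110)² = 0.0482;  (2·δr/r)² = (2×0.0882)² = 0.0311;  (-3·δd/d)² = (-3×0.0234)² = 0.00493
δQ/Q = √(0.0905) = 0.301
Q = 6.26, so δQ = 0.301 × 6.26 = 1.88.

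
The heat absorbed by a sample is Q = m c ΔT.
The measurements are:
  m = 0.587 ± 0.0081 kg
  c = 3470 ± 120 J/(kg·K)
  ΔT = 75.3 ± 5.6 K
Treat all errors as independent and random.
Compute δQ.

12800 J

Relative error in a monomial: (δQ/Q)² = Σ (nᵢ · δxᵢ/xᵢ)².
  (1·δm/m)² = (1×0.0138)² = 0.000190;  (1·δc/c)² = (1×0.0346)² = 0.00120;  (1·δΔT/ΔT)² = (1×0.0744)² = 0.00553
δQ/Q = √(0.00692) = 0.0832
Q = 1.53e+05 J, so δQ = 0.0832 × 1.53e+05 = 12800 J.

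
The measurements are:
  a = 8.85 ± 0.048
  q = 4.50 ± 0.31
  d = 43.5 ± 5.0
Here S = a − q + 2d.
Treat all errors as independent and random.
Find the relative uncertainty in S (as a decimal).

0.110

Sums and differences: (δS)² = Σ (cᵢ δxᵢ)².
  (δa)² = 0.00230;  (δq)² = 0.0961;  (2·δd)² = 100
δS = √(100) = 10.0
S = 91.3, so δS/S = 10.0/91.3 = 0.110.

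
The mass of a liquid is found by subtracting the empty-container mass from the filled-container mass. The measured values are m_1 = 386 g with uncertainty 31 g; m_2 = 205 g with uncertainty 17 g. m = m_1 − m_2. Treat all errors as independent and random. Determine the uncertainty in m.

35.4 g

Each term contributes (cᵢ δxᵢ)² to (δm)²:
  (δm_1)² = 961;  (δm_2)² = 289
δm = √(1250) = 35.4 g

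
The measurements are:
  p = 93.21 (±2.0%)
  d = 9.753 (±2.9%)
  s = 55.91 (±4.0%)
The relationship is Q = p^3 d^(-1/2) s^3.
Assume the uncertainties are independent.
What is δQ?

6.12e+09

Products/powers → add relative errors in quadrature, weighted by exponent:
  (3·δp/p)² = (3×0.0200)² = 0.00360;  (−½·δd/d)² = (-0.5×0.0290)² = 0.000210;  (3·δs/s)² = (3×0.0400)² = 0.0144
δQ/Q = √(0.0182) = 0.135
Q = 4.532e+10, so δQ = 0.135 × 4.532e+10 = 6.12e+09.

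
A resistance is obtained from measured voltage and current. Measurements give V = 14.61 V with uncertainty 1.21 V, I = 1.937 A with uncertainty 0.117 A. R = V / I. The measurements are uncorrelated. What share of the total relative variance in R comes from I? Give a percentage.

34.7%

(δR/R)² = (1·δV/V)² + (-1·δI/I)²
  V term: (1×0.0828)² = 0.00686
  I term: (-1×0.0604)² = 0.00365
Total = 0.0105. Share from I = 0.00365/0.0105 = 0.347.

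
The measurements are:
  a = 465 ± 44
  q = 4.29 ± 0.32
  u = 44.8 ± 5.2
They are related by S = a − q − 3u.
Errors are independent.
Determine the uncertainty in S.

S is a linear combination, so absolute uncertainties add in quadrature:
  (δa)² = 1940;  (δq)² = 0.102;  (3·δu)² = 243
δS = √(2180) = 46.7

46.7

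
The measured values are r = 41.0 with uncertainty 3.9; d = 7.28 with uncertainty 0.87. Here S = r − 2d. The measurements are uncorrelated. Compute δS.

S is a linear combination, so absolute uncertainties add in quadrature:
  (δr)² = 15.2;  (2·δd)² = 3.03
δS = √(18.2) = 4.27

4.27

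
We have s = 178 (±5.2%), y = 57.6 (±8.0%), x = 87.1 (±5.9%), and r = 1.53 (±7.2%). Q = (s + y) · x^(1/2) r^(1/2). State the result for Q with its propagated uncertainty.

Let u = s + y = 236. δu = √(δs² + δy²) = √(85.7 + 21.2) = 10.3, so δu/u = 0.0439.
Q is then a monomial in u, x, r:
δQ/Q = √((δu/u)² + (½·δx/x)² + (½·δr/r)²) = √(0.00193 + 0.000870 + 0.00130) = 0.0640
Q = 2720, so δQ = 0.0640 × 2720 = 174.

2720 ± 174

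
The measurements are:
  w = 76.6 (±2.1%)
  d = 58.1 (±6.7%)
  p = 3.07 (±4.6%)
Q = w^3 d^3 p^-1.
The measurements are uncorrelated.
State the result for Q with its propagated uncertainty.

Q is a product of powers, so relative uncertainties combine in quadrature:
  (3·δw/w)² = (3×0.0210)² = 0.00397;  (3·δd/d)² = (3×0.0670)² = 0.0404;  (-1·δp/p)² = (-1×0.0460)² = 0.00212
δQ/Q = √(0.0465) = 0.216
Q = 2.87e+10, so δQ = 0.216 × 2.87e+10 = 6.19e+09.

(2.87 ± 0.619) × 10^10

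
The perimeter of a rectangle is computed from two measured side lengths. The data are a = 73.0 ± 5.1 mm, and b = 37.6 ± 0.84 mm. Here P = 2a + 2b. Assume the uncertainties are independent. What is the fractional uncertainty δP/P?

Absolute uncertainties add in quadrature for a linear combination:
  (2·δa)² = 104;  (2·δb)² = 2.82
δP = √(107) = 10.3 mm
P = 221 mm, so δP/P = 10.3/221 = 0.0467.

0.0467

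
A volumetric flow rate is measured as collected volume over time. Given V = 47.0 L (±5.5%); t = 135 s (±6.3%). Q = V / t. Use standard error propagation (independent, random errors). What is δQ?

0.0291 L/s

Since Q is a product/quotient, work with relative uncertainties:
  (1·δV/V)² = (1×0.0550)² = 0.00302;  (-1·δt/t)² = (-1×0.0630)² = 0.00397
δQ/Q = √(0.00699) = 0.0836
Q = 0.348 L/s, so δQ = 0.0836 × 0.348 = 0.0291 L/s.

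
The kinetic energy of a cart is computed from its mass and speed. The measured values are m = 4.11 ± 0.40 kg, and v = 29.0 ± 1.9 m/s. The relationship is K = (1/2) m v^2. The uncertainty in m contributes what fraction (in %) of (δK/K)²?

35.6%

(δK/K)² = (1·δm/m)² + (2·δv/v)²
  m term: (1×0.0973)² = 0.00947
  v term: (2×0.0655)² = 0.0172
Total = 0.0266. Share from m = 0.00947/0.0266 = 0.356.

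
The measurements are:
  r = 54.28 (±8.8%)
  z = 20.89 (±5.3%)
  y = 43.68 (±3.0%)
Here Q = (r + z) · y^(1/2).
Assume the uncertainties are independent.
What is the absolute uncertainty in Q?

Let u = r + z = 75.17. δu = √(δr² + δz²) = √(22.8 + 1.23) = 4.90, so δu/u = 0.0652.
Q is then a monomial in u, y:
δQ/Q = √((δu/u)² + (½·δy/y)²) = √(0.00425 + 0.000225) = 0.0669
Q = 496.8, so δQ = 0.0669 × 496.8 = 33.3.

33.3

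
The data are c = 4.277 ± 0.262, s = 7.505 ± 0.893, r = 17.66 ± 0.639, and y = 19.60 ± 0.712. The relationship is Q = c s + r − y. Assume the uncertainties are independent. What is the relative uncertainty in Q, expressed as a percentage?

14.6%

Let p = c·s = 32.10. δp/p = √((1·δc/c)² + (1·δs/s)²) = √(0.00375 + 0.0142) = 0.134, so δp = 4.30.
Q = p + r − y: δQ = √(δp² + δr² + δy²) = √(18.5 + 0.408 + 0.507) = 4.40
Q = 30.16, so δQ/Q = 4.40/30.16 = 0.146.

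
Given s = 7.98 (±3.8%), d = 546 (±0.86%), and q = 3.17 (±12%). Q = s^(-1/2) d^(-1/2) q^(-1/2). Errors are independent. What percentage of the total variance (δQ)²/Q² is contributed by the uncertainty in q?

(δQ/Q)² = (−½·δs/s)² + (−½·δd/d)² + (−½·δq/q)²
  s term: (-0.5×0.0380)² = 0.000361
  d term: (-0.5×0.00860)² = 1.85e-05
  q term: (-0.5×0.120)² = 0.00360
Total = 0.00398. Share from q = 0.00360/0.00398 = 0.905.

90.5%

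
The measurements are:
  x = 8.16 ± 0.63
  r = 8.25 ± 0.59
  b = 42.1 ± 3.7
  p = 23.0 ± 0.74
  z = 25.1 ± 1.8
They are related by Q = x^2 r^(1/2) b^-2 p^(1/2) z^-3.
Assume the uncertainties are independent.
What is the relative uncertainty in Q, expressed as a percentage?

32.0%

Q is a product of powers, so relative uncertainties combine in quadrature:
  (2·δx/x)² = (2×0.0772)² = 0.0238;  (½·δr/r)² = (0.5×0.0715)² = 0.00128;  (-2·δb/b)² = (-2×0.0879)² = 0.0309;  (½·δp/p)² = (0.5×0.0322)² = 0.000259;  (-3·δz/z)² = (-3×0.0717)² = 0.0463
δQ/Q = √(0.103) = 0.320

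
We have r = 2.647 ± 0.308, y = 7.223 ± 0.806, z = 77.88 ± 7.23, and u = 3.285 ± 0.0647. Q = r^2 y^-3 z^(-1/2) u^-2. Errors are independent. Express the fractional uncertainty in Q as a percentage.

For a monomial Q ∝ r^2, y^-3, z^(-1/2), u^-2, fractional errors add in quadrature:
  (2·δr/r)² = (2×0.116)² = 0.0542;  (-3·δy/y)² = (-3×0.112)² = 0.112;  (−½·δz/z)² = (-0.5×0.0928)² = 0.00215;  (-2·δu/u)² = (-2×0.0197)² = 0.00155
δQ/Q = √(0.170) = 0.412

41.2%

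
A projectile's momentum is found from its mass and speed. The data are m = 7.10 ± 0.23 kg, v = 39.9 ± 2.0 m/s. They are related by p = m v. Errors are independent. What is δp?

For a monomial p ∝ m, v, fractional errors add in quadrature:
  (1·δm/m)² = (1×0.0324)² = 0.00105;  (1·δv/v)² = (1×0.0501)² = 0.00251
δp/p = √(0.00356) = 0.0597
p = 283 kg·m/s, so δp = 0.0597 × 283 = 16.9 kg·m/s.

16.9 kg·m/s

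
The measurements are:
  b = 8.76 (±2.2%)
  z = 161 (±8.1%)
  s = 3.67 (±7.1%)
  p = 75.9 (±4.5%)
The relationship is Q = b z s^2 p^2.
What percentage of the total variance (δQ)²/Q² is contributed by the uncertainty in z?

(δQ/Q)² = (1·δb/b)² + (1·δz/z)² + (2·δs/s)² + (2·δp/p)²
  b term: (1×0.0220)² = 0.000484
  z term: (1×0.0810)² = 0.00656
  s term: (2×0.0710)² = 0.0202
  p term: (2×0.0450)² = 0.00810
Total = 0.0353. Share from z = 0.00656/0.0353 = 0.186.

18.6%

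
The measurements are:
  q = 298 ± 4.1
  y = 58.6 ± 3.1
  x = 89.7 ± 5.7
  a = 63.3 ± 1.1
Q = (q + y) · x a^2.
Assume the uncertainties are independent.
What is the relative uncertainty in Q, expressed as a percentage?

Let u = q + y = 357. δu = √(δq² + δy²) = √(16.8 + 9.61) = 5.14, so δu/u = 0.0144.
Q is then a monomial in u, x, a:
δQ/Q = √((δu/u)² + (1·δx/x)² + (2·δa/a)²) = √(0.000208 + 0.00404 + 0.00121) = 0.0738

7.38%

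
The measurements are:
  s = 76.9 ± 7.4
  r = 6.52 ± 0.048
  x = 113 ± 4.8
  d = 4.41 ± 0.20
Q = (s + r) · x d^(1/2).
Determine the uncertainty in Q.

2000

Let u = s + r = 83.4. δu = √(δs² + δr²) = √(54.8 + 0.00230) = 7.40, so δu/u = 0.0887.
Q is then a monomial in u, x, d:
δQ/Q = √((δu/u)² + (1·δx/x)² + (½·δd/d)²) = √(0.00787 + 0.00180 + 0.000514) = 0.101
Q = 19800, so δQ = 0.101 × 19800 = 2000.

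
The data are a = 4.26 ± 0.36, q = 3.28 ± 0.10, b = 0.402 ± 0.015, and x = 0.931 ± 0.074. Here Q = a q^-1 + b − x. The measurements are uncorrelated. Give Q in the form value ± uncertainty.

Let p = a·q^-1 = 1.30. δp/p = √((1·δa/a)² + (-1·δq/q)²) = √(0.00714 + 0.000930) = 0.0898, so δp = 0.117.
Q = p + b − x: δQ = √(δp² + δb² + δx²) = √(0.0136 + 0.000225 + 0.00548) = 0.139
Q = 0.770.

0.770 ± 0.139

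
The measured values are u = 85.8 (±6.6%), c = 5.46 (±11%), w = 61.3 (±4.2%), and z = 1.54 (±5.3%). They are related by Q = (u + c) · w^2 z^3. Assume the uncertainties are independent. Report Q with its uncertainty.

(1.25 ± 0.238) × 10^6

Let h = u + c = 91.3. δh = √(δu² + δc²) = √(32.1 + 0.361) = 5.69, so δh/h = 0.0624.
Q is then a monomial in h, w, z:
δQ/Q = √((δh/h)² + (2·δw/w)² + (3·δz/z)²) = √(0.00389 + 0.00706 + 0.0253) = 0.190
Q = 1.25e+06, so δQ = 0.190 × 1.25e+06 = 2.38e+05.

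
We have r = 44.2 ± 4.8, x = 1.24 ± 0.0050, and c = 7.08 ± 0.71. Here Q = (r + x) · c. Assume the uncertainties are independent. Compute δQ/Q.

0.146

Let u = r + x = 45.4. δu = √(δr² + δx²) = √(23.0 + 2.5e-05) = 4.80, so δu/u = 0.106.
Q is then a monomial in u, c:
δQ/Q = √((δu/u)² + (1·δc/c)²) = √(0.0112 + 0.0101) = 0.146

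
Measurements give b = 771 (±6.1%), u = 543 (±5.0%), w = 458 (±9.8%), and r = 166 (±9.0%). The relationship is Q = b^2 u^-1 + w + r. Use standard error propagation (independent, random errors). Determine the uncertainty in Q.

152

Let p = b^2·u^-1 = 1090. δp/p = √((2·δb/b)² + (-1·δu/u)²) = √(0.0149 + 0.00250) = 0.132, so δp = 144.
Q = p + w + r: δQ = √(δp² + δw² + δr²) = √(20800 + 2010 + 223) = 152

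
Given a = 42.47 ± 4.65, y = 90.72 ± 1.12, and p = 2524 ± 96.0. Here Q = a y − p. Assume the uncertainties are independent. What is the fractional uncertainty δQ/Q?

Let w = a·y = 3853. δw/w = √((1·δa/a)² + (1·δy/y)²) = √(0.0120 + 0.000152) = 0.110, so δw = 425.
Q = w − p: δQ = √(δw² + δp²) = √(1.8e+05 + 9220) = 435
Q = 1329, so δQ/Q = 435/1329 = 0.328.

0.328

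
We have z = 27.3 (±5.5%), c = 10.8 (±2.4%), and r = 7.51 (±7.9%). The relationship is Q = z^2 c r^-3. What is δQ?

Relative error in a monomial: (δQ/Q)² = Σ (nᵢ · δxᵢ/xᵢ)².
  (2·δz/z)² = (2×0.0550)² = 0.0121;  (1·δc/c)² = (1×0.0240)² = 0.000576;  (-3·δr/r)² = (-3×0.0790)² = 0.0562
δQ/Q = √(0.0688) = 0.262
Q = 19.0, so δQ = 0.262 × 19.0 = 4.99.

4.99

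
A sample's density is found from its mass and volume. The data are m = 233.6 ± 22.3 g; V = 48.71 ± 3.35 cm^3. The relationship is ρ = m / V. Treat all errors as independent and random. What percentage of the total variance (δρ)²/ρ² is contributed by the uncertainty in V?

34.2%

(δρ/ρ)² = (1·δm/m)² + (-1·δV/V)²
  m term: (1×0.0955)² = 0.00911
  V term: (-1×0.0688)² = 0.00473
Total = 0.0138. Share from V = 0.00473/0.0138 = 0.342.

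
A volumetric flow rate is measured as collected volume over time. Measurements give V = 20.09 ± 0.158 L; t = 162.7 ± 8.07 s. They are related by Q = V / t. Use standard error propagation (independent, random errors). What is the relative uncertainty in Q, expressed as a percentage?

Products/powers → add relative errors in quadrature, weighted by exponent:
  (1·δV/V)² = (1×0.00786)² = 6.19e-05;  (-1·δt/t)² = (-1×0.0496)² = 0.00246
δQ/Q = √(0.00252) = 0.0502

5.02%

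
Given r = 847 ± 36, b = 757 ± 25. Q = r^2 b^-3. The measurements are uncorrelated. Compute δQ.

Products/powers → add relative errors in quadrature, weighted by exponent:
  (2·δr/r)² = (2×0.0425)² = 0.00723;  (-3·δb/b)² = (-3×0.0330)² = 0.00982
δQ/Q = √(0.0170) = 0.131
Q = 0.00165, so δQ = 0.131 × 0.00165 = 0.000216.

0.000216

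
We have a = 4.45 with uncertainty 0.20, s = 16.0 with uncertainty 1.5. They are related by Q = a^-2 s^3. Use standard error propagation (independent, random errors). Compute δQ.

Relative error in a monomial: (δQ/Q)² = Σ (nᵢ · δxᵢ/xᵢ)².
  (-2·δa/a)² = (-2×0.0449)² = 0.00808;  (3·δs/s)² = (3×0.0938)² = 0.0791
δQ/Q = √(0.0872) = 0.295
Q = 207, so δQ = 0.295 × 207 = 61.1.

61.1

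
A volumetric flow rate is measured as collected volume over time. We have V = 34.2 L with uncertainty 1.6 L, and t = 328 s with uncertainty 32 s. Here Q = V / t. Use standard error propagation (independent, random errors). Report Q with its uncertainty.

0.104 ± 0.0113 L/s

Since Q is a product/quotient, work with relative uncertainties:
  (1·δV/V)² = (1×0.0468)² = 0.00219;  (-1·δt/t)² = (-1×0.0976)² = 0.00952
δQ/Q = √(0.0117) = 0.108
Q = 0.104 L/s, so δQ = 0.108 × 0.104 = 0.0113 L/s.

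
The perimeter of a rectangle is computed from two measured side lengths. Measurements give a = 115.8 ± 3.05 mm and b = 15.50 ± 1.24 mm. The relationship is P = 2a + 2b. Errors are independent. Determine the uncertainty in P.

Absolute uncertainties add in quadrature for a linear combination:
  (2·δa)² = 37.2;  (2·δb)² = 6.15
δP = √(43.4) = 6.58 mm

6.58 mm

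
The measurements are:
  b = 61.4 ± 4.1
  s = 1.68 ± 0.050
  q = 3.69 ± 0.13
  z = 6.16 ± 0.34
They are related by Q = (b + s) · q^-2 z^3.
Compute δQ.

Let u = b + s = 63.1. δu = √(δb² + δs²) = √(16.8 + 0.00250) = 4.10, so δu/u = 0.0650.
Q is then a monomial in u, q, z:
δQ/Q = √((δu/u)² + (-2·δq/q)² + (3·δz/z)²) = √(0.00423 + 0.00496 + 0.0274) = 0.191
Q = 1080, so δQ = 0.191 × 1080 = 207.

207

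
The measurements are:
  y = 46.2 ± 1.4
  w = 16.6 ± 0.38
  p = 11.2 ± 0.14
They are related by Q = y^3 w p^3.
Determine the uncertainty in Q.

Since Q is a product/quotient, work with relative uncertainties:
  (3·δy/y)² = (3×0.0303)² = 0.00826;  (1·δw/w)² = (1×0.0229)² = 0.000524;  (3·δp/p)² = (3×0.0125)² = 0.00141
δQ/Q = √(0.0102) = 0.101
Q = 2.3e+09, so δQ = 0.101 × 2.3e+09 = 2.32e+08.

2.32e+08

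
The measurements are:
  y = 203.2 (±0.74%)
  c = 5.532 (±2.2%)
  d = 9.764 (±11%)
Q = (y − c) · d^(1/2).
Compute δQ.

Let u = y − c = 197.7. δu = √(δy² + δc²) = √(2.26 + 0.0148) = 1.51, so δu/u = 0.00763.
Q is then a monomial in u, d:
δQ/Q = √((δu/u)² + (½·δd/d)²) = √(5.82e-05 + 0.00302) = 0.0555
Q = 617.7, so δQ = 0.0555 × 617.7 = 34.3.

34.3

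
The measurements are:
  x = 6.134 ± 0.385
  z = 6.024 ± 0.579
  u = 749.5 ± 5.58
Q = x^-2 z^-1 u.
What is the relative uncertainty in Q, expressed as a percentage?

Relative error in a monomial: (δQ/Q)² = Σ (nᵢ · δxᵢ/xᵢ)².
  (-2·δx/x)² = (-2×0.0628)² = 0.0158;  (-1·δz/z)² = (-1×0.0961)² = 0.00924;  (1·δu/u)² = (1×0.00744)² = 5.54e-05
δQ/Q = √(0.0251) = 0.158

15.8%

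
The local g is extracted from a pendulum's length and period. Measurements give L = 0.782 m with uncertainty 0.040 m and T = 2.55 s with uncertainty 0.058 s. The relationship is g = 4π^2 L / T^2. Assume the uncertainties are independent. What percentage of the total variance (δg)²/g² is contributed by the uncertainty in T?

44.2%

(δg/g)² = (1·δL/L)² + (-2·δT/T)²
  L term: (1×0.0512)² = 0.00262
  T term: (-2×0.0227)² = 0.00207
Total = 0.00469. Share from T = 0.00207/0.00469 = 0.442.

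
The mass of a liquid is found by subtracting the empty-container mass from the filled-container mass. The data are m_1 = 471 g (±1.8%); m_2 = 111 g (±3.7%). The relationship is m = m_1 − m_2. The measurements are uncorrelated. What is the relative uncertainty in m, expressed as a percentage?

Sums and differences: (δm)² = Σ (cᵢ δxᵢ)².
  (δm_1)² = 71.9;  (δm_2)² = 16.9
δm = √(88.7) = 9.42 g
m = 360 g, so δm/m = 9.42/360 = 0.0262.

2.62%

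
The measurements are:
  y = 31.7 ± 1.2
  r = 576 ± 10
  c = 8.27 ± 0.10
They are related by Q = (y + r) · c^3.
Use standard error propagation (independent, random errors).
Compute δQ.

13700

Let u = y + r = 608. δu = √(δy² + δr²) = √(1.44 + 100) = 10.1, so δu/u = 0.0166.
Q is then a monomial in u, c:
δQ/Q = √((δu/u)² + (3·δc/c)²) = √(0.000275 + 0.00132) = 0.0399
Q = 3.44e+05, so δQ = 0.0399 × 3.44e+05 = 13700.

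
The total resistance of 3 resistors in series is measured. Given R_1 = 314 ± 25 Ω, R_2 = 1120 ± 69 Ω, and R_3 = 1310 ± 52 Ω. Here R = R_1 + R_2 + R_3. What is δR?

89.9 Ω

Absolute uncertainties add in quadrature for a linear combination:
  (δR_1)² = 625;  (δR_2)² = 4760;  (δR_3)² = 2700
δR = √(8090) = 89.9 Ω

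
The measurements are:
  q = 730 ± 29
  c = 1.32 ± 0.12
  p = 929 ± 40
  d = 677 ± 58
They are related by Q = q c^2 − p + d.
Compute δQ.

247

Let w = q·c^2 = 1270. δw/w = √((1·δq/q)² + (2·δc/c)²) = √(0.00158 + 0.0331) = 0.186, so δw = 237.
Q = w − p + d: δQ = √(δw² + δp² + δd²) = √(56000 + 1600 + 3360) = 247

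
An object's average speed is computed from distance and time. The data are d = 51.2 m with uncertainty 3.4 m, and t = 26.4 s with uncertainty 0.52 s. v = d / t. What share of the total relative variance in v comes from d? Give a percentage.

91.9%

(δv/v)² = (1·δd/d)² + (-1·δt/t)²
  d term: (1×0.0664)² = 0.00441
  t term: (-1×0.0197)² = 0.000388
Total = 0.00480. Share from d = 0.00441/0.00480 = 0.919.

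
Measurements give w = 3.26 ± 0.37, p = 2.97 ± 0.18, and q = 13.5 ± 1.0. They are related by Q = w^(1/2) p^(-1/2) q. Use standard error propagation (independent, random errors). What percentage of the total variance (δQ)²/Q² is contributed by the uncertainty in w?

33.5%

(δQ/Q)² = (½·δw/w)² + (−½·δp/p)² + (1·δq/q)²
  w term: (0.5×0.113)² = 0.00322
  p term: (-0.5×0.0606)² = 0.000918
  q term: (1×0.0741)² = 0.00549
Total = 0.00963. Share from w = 0.00322/0.00963 = 0.335.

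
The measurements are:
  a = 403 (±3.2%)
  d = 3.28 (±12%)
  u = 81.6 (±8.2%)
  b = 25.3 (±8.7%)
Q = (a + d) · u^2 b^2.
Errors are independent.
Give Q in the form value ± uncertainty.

Let w = a + d = 406. δw = √(δa² + δd²) = √(166 + 0.155) = 12.9, so δw/w = 0.0318.
Q is then a monomial in w, u, b:
δQ/Q = √((δw/w)² + (2·δu/u)² + (2·δb/b)²) = √(0.00101 + 0.0269 + 0.0303) = 0.241
Q = 1.73e+09, so δQ = 0.241 × 1.73e+09 = 4.18e+08.

(1.73 ± 0.418) × 10^9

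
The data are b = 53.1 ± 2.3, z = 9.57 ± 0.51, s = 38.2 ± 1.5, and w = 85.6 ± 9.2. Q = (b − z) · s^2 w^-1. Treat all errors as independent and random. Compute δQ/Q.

Let u = b − z = 43.5. δu = √(δb² + δz²) = √(5.29 + 0.260) = 2.36, so δu/u = 0.0541.
Q is then a monomial in u, s, w:
δQ/Q = √((δu/u)² + (2·δs/s)² + (-1·δw/w)²) = √(0.00293 + 0.00617 + 0.0116) = 0.144

0.144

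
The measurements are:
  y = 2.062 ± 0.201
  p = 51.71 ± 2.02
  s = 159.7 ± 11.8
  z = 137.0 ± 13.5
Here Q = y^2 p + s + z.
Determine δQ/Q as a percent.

9.15%

Let w = y^2·p = 219.9. δw/w = √((2·δy/y)² + (1·δp/p)²) = √(0.0380 + 0.00153) = 0.199, so δw = 43.7.
Q = w + s + z: δQ = √(δw² + δs² + δz²) = √(1910 + 139 + 182) = 47.2
Q = 516.6, so δQ/Q = 47.2/516.6 = 0.0915.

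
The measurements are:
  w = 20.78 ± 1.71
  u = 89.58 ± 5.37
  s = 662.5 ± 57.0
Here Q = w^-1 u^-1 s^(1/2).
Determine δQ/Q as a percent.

Since Q is a product/quotient, work with relative uncertainties:
  (-1·δw/w)² = (-1×0.0823)² = 0.00677;  (-1·δu/u)² = (-1×0.0599)² = 0.00359;  (½·δs/s)² = (0.5×0.0860)² = 0.00185
δQ/Q = √(0.0122) = 0.111

11.1%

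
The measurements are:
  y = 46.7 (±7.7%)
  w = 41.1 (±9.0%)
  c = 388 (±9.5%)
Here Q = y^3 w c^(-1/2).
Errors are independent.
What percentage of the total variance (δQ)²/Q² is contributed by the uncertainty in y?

83.7%

(δQ/Q)² = (3·δy/y)² + (1·δw/w)² + (−½·δc/c)²
  y term: (3×0.0770)² = 0.0534
  w term: (1×0.0900)² = 0.00810
  c term: (-0.5×0.0950)² = 0.00226
Total = 0.0637. Share from y = 0.0534/0.0637 = 0.837.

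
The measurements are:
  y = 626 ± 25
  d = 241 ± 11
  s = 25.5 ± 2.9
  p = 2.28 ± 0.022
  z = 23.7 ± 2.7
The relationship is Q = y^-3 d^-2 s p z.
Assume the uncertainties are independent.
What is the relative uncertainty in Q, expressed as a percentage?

22.1%

Each factor contributes (exponent × relative error)² to (δQ/Q)²:
  (-3·δy/y)² = (-3×0.0399)² = 0.0144;  (-2·δd/d)² = (-2×0.0456)² = 0.00833;  (1·δs/s)² = (1×0.114)² = 0.0129;  (1·δp/p)² = (1×0.00965)² = 9.31e-05;  (1·δz/z)² = (1×0.114)² = 0.0130
δQ/Q = √(0.0487) = 0.221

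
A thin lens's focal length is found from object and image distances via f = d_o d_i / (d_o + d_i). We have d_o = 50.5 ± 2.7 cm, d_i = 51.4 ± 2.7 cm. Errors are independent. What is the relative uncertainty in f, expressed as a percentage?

3.75%

∂f/∂d_o = (d_i/(d_o+d_i))² = 0.254;  ∂f/∂d_i = (d_o/(d_o+d_i))² = 0.246
δf = √((∂f/∂d_o · δd_o)² + (∂f/∂d_i · δd_i)²) = √(0.472 + 0.440) = 0.955 cm
f = 25.5 cm, so δf/f = 0.955/25.5 = 0.0375.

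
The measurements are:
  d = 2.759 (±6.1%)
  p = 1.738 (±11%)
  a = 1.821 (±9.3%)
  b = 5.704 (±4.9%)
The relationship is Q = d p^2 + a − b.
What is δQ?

1.93

Let w = d·p^2 = 8.334. δw/w = √((1·δd/d)² + (2·δp/p)²) = √(0.00372 + 0.0484) = 0.228, so δw = 1.90.
Q = w + a − b: δQ = √(δw² + δa² + δb²) = √(3.62 + 0.0287 + 0.0781) = 1.93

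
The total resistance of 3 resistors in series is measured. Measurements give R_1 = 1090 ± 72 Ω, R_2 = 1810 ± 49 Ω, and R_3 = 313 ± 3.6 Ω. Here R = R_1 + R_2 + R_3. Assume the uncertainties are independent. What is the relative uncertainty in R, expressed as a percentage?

R is a linear combination, so absolute uncertainties add in quadrature:
  (δR_1)² = 5180;  (δR_2)² = 2400;  (δR_3)² = 13.0
δR = √(7600) = 87.2 Ω
R = 3210 Ω, so δR/R = 87.2/3210 = 0.0271.

2.71%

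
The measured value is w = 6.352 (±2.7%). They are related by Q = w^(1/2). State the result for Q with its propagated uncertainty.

Q ∝ w^(1/2), so δQ/Q = |½| · δw/w = 0.5 × 0.0270 = 0.0135.
Q = 2.520, so δQ = 0.0135 × 2.520 = 0.0340.

2.520 ± 0.0340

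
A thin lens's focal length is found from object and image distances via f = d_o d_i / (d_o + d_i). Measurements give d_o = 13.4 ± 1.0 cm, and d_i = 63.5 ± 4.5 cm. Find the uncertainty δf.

∂f/∂d_o = (d_i/(d_o+d_i))² = 0.682;  ∂f/∂d_i = (d_o/(d_o+d_i))² = 0.0304
δf = √((∂f/∂d_o · δd_o)² + (∂f/∂d_i · δd_i)²) = √(0.465 + 0.0187) = 0.695 cm

0.695 cm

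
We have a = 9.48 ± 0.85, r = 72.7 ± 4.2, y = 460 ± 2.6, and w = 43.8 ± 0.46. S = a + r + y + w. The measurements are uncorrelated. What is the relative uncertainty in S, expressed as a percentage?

Sums and differences: (δS)² = Σ (cᵢ δxᵢ)².
  (δa)² = 0.722;  (δr)² = 17.6;  (δy)² = 6.76;  (δw)² = 0.212
δS = √(25.3) = 5.03
S = 586, so δS/S = 5.03/586 = 0.00859.

0.859%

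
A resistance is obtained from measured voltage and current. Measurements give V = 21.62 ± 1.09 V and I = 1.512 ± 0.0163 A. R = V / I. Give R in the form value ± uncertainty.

14.30 ± 0.737 Ω

Products/powers → add relative errors in quadrature, weighted by exponent:
  (1·δV/V)² = (1×0.0504)² = 0.00254;  (-1·δI/I)² = (-1×0.0108)² = 0.000116
δR/R = √(0.00266) = 0.0516
R = 14.30 Ω, so δR = 0.0516 × 14.30 = 0.737 Ω.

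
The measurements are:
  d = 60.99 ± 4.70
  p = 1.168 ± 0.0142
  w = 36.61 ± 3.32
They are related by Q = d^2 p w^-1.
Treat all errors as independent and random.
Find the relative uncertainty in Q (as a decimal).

0.179

Each factor contributes (exponent × relative error)² to (δQ/Q)²:
  (2·δd/d)² = (2×0.0771)² = 0.0238;  (1·δp/p)² = (1×0.0122)² = 0.000148;  (-1·δw/w)² = (-1×0.0907)² = 0.00822
δQ/Q = √(0.0321) = 0.179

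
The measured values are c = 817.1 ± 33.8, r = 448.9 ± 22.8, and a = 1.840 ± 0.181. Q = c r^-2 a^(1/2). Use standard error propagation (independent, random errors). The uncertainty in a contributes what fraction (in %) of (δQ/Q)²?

(δQ/Q)² = (1·δc/c)² + (-2·δr/r)² + (½·δa/a)²
  c term: (1×0.0414)² = 0.00171
  r term: (-2×0.0508)² = 0.0103
  a term: (0.5×0.0984)² = 0.00242
Total = 0.0144. Share from a = 0.00242/0.0144 = 0.167.

16.7%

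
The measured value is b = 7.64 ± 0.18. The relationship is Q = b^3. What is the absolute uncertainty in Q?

For a monomial Q ∝ b^3, fractional errors add in quadrature:
  (3·δb/b)² = (3×0.0236)² = 0.00500
δQ/Q = √(0.00500) = 0.0707
Q = 446, so δQ = 0.0707 × 446 = 31.5.

31.5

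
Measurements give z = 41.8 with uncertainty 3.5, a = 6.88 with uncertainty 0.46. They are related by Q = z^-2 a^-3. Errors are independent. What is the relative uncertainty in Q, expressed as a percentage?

Each factor contributes (exponent × relative error)² to (δQ/Q)²:
  (-2·δz/z)² = (-2×0.0837)² = 0.0280;  (-3·δa/a)² = (-3×0.0669)² = 0.0402
δQ/Q = √(0.0683) = 0.261

26.1%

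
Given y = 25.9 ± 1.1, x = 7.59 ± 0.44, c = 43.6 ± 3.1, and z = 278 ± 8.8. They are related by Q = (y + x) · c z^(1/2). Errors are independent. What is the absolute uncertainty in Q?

1970

Let u = y + x = 33.5. δu = √(δy² + δx²) = √(1.21 + 0.194) = 1.18, so δu/u = 0.0354.
Q is then a monomial in u, c, z:
δQ/Q = √((δu/u)² + (1·δc/c)² + (½·δz/z)²) = √(0.00125 + 0.00506 + 0.000251) = 0.0810
Q = 24300, so δQ = 0.0810 × 24300 = 1970.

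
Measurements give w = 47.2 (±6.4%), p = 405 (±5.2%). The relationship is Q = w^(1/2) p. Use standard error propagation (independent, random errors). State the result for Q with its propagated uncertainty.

2780 ± 170

Since Q is a product/quotient, work with relative uncertainties:
  (½·δw/w)² = (0.5×0.0640)² = 0.00102;  (1·δp/p)² = (1×0.0520)² = 0.00270
δQ/Q = √(0.00373) = 0.0611
Q = 2780, so δQ = 0.0611 × 2780 = 170.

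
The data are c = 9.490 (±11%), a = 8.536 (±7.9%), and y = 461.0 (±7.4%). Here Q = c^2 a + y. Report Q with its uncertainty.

Let p = c^2·a = 768.8. δp/p = √((2·δc/c)² + (1·δa/a)²) = √(0.0484 + 0.00624) = 0.234, so δp = 180.
Q = p + y: δQ = √(δp² + δy²) = √(32300 + 1160) = 183
Q = 1230.

1230 ± 183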